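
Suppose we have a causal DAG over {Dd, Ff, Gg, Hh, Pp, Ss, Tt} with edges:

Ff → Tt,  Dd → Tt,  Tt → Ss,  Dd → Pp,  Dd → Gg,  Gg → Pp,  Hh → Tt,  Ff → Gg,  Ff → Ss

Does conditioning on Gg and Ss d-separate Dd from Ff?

We examine all 4 paths between Dd and Ff:
Path 1: Dd → Gg ← Ff
  Gg is a collider and Gg is conditioned on, which opens it — no node blocks this path, so it is active.
Path 2: Dd → Pp ← Gg ← Ff
  Pp is a collider here and neither Pp nor any of its descendants is conditioned on, so the collider stays closed — the path is blocked at Pp.
Path 3: Dd → Tt ← Ff
  Tt is a collider and its descendant Ss is conditioned on, which opens it — no node blocks this path, so it is active.
Path 4: Dd → Tt → Ss ← Ff
  Tt is a chain and Tt is not conditioned on; Ss is a collider and Ss is conditioned on, which opens it — no node blocks this path, so it is active.
Because an active path exists, Dd and Ff are not d-separated.

No — Dd and Ff are not d-separated given {Gg, Ss}.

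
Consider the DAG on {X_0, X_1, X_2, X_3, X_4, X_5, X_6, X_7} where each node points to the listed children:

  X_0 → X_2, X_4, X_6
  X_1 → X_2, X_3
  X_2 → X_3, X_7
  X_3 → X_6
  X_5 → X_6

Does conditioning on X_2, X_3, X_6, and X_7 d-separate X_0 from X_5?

We examine all 3 paths between X_0 and X_5:
Path 1: X_0 → X_6 ← X_5
  X_6 is a collider and X_6 is conditioned on, which opens it — no node blocks this path, so it is active.
Path 2: X_0 → X_2 → X_3 → X_6 ← X_5
  X_2 is a chain here and X_2 is conditioned on, so the path is blocked at X_2.
Path 3: X_0 → X_2 ← X_1 → X_3 → X_6 ← X_5
  X_3 is a chain here and X_3 is conditioned on, so the path is blocked at X_3.
At least one path is unblocked, so d-separation fails.

No — X_0 and X_5 are not d-separated given {X_2, X_3, X_6, X_7}.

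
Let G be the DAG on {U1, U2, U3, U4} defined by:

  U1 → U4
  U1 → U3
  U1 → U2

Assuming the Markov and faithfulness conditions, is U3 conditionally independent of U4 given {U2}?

Only one path connects U3 and U4:
Path 1: U3 ← U1 → U4
  U1 is a fork and U1 is not conditioned on — no node blocks this path, so it is active.
Since the path U3 ← U1 → U4 is active, U3 and U4 are not d-separated given {U2}.

No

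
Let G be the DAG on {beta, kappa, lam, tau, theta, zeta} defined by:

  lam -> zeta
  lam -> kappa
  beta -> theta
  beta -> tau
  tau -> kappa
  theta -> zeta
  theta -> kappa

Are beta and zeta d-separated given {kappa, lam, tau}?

We examine all 4 paths between beta and zeta:
Path 1: beta → theta → kappa ← lam → zeta
  lam is a fork here and lam is conditioned on, so the path is blocked at lam.
Path 2: beta → theta → zeta
  theta is a chain and theta is not conditioned on — no node blocks this path, so it is active.
Path 3: beta → tau → kappa ← lam → zeta
  tau is a chain here and tau is conditioned on, so the path is blocked at tau.
Path 4: beta → tau → kappa ← theta → zeta
  tau is a chain here and tau is conditioned on, so the path is blocked at tau.
Since the path beta → theta → zeta is active, beta and zeta are not d-separated given {kappa, lam, tau}.

No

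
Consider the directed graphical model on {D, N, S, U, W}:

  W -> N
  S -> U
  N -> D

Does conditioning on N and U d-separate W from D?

There is one path between W and D:
Path 1: W → N → D
  N is a chain here and N is conditioned on, so the path is blocked at N.
Since every path is blocked, d-separation holds.

Yes — W and D are d-separated given {N, U}.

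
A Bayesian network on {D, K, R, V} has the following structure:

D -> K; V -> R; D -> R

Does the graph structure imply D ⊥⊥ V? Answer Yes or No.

There is one path between D and V:
  1. D → R ← V — R:collider[blocks] ⇒ blocked
All paths are blocked; D ⊥ V | ∅ holds.

Yes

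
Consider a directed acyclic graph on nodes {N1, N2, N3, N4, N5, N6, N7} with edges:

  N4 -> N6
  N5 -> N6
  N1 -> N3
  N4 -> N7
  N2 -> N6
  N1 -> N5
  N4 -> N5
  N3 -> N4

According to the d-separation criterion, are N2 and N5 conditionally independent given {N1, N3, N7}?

There are 3 undirected paths between N2 and N5; checking each against the conditioning set {N1, N3, N7}:
Path 1: N2 → N6 ← N4 → N5
  N6 is a collider here and neither N6 nor any of its descendants is conditioned on, so the collider stays closed — the path is blocked at N6.
Path 2: N2 → N6 ← N4 ← N3 ← N1 → N5
  N6 is a collider here and neither N6 nor any of its descendants is conditioned on, so the collider stays closed — the path is blocked at N6.
Path 3: N2 → N6 ← N5
  N6 is a collider here and neither N6 nor any of its descendants is conditioned on, so the collider stays closed — the path is blocked at N6.
Since every path is blocked, d-separation holds.

Yes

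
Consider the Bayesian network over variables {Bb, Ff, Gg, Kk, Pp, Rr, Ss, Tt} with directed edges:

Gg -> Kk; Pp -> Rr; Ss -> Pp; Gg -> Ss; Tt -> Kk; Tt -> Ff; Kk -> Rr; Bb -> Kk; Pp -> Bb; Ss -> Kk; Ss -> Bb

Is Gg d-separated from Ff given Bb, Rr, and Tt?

Yes — Gg and Ff are d-separated given {Bb, Rr, Tt}.

There are 6 undirected paths between Gg and Ff; checking each against the conditioning set {Bb, Rr, Tt}:
Path 1: Gg → Ss → Bb ← Pp → Rr ← Kk ← Tt → Ff
  Tt is a fork here and Tt is conditioned on, so the path is blocked at Tt.
Path 2: Gg → Ss → Bb → Kk ← Tt → Ff
  Bb is a chain here and Bb is conditioned on, so the path is blocked at Bb.
Path 3: Gg → Ss → Pp → Bb → Kk ← Tt → Ff
  Bb is a chain here and Bb is conditioned on, so the path is blocked at Bb.
Path 4: Gg → Ss → Pp → Rr ← Kk ← Tt → Ff
  Tt is a fork here and Tt is conditioned on, so the path is blocked at Tt.
Path 5: Gg → Ss → Kk ← Tt → Ff
  Tt is a fork here and Tt is conditioned on, so the path is blocked at Tt.
Path 6: Gg → Kk ← Tt → Ff
  Tt is a fork here and Tt is conditioned on, so the path is blocked at Tt.
Since every path is blocked, d-separation holds.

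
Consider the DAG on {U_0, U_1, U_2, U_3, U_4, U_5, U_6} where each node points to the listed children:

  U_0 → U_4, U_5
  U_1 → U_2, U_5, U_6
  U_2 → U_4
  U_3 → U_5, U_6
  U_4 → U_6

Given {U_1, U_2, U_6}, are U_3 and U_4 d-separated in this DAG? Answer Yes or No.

No

Enumerating the 6 paths from U_3 to U_4 and testing each for blocking by {U_1, U_2, U_6}:
Path 1: U_3 → U_5 ← U_1 → U_6 ← U_4
  U_5 is a collider here and neither U_5 nor any of its descendants is conditioned on, so the collider stays closed — the path is blocked at U_5.
Path 2: U_3 → U_5 ← U_1 → U_2 → U_4
  U_5 is a collider here and neither U_5 nor any of its descendants is conditioned on, so the collider stays closed — the path is blocked at U_5.
Path 3: U_3 → U_5 ← U_0 → U_4
  U_5 is a collider here and neither U_5 nor any of its descendants is conditioned on, so the collider stays closed — the path is blocked at U_5.
Path 4: U_3 → U_6 ← U_1 → U_5 ← U_0 → U_4
  U_1 is a fork here and U_1 is conditioned on, so the path is blocked at U_1.
Path 5: U_3 → U_6 ← U_1 → U_2 → U_4
  U_1 is a fork here and U_1 is conditioned on, so the path is blocked at U_1.
Path 6: U_3 → U_6 ← U_4
  U_6 is a collider and U_6 is conditioned on, which opens it — no node blocks this path, so it is active.
Since the path U_3 → U_6 ← U_4 is active, U_3 and U_4 are not d-separated given {U_1, U_2, U_6}.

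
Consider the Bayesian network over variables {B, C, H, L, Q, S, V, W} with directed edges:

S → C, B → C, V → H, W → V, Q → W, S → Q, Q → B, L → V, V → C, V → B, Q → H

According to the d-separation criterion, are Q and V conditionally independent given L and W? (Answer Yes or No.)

There are 6 undirected paths between Q and V; checking each against the conditioning set {L, W}:
Path 1: Q → H ← V
  H is a collider here and neither H nor any of its descendants is conditioned on, so the collider stays closed — the path is blocked at H.
Path 2: Q → B → C ← V
  C is a collider here and neither C nor any of its descendants is conditioned on, so the collider stays closed — the path is blocked at C.
Path 3: Q → B ← V
  B is a collider here and neither B nor any of its descendants is conditioned on, so the collider stays closed — the path is blocked at B.
Path 4: Q → W → V
  W is a chain here and W is conditioned on, so the path is blocked at W.
Path 5: Q ← S → C ← B ← V
  C is a collider here and neither C nor any of its descendants is conditioned on, so the collider stays closed — the path is blocked at C.
Path 6: Q ← S → C ← V
  C is a collider here and neither C nor any of its descendants is conditioned on, so the collider stays closed — the path is blocked at C.
Every path is blocked, so Q and V are d-separated given {L, W}.

Yes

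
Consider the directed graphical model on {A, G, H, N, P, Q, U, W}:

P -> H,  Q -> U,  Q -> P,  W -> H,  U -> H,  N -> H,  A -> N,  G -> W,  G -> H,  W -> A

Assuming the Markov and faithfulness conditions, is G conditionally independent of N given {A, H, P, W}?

No

Enumerating the 4 paths from G to N and testing each for blocking by {A, H, P, W}:
Path 1: G → H ← W → A → N
  W is a fork here and W is conditioned on, so the path is blocked at W.
Path 2: G → H ← N
  H is a collider and H is conditioned on, which opens it — no node blocks this path, so it is active.
Path 3: G → W → A → N
  W is a chain here and W is conditioned on, so the path is blocked at W.
Path 4: G → W → H ← N
  W is a chain here and W is conditioned on, so the path is blocked at W.
At least one path is unblocked, so d-separation fails.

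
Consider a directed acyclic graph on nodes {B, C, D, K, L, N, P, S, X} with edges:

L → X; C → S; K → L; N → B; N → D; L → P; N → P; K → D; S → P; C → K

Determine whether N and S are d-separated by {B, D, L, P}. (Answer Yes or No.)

Enumerating the 4 paths from N to S and testing each for blocking by {B, D, L, P}:
Path 1: N → D ← K ← C → S
  D is a collider and D is conditioned on, which opens it; K is a chain and K is not conditioned on; C is a fork and C is not conditioned on — no node blocks this path, so it is active.
Path 2: N → D ← K → L → P ← S
  L is a chain here and L is conditioned on, so the path is blocked at L.
Path 3: N → P ← S
  P is a collider and P is conditioned on, which opens it — no node blocks this path, so it is active.
Path 4: N → P ← L ← K ← C → S
  L is a chain here and L is conditioned on, so the path is blocked at L.
At least one path is unblocked, so d-separation fails.

No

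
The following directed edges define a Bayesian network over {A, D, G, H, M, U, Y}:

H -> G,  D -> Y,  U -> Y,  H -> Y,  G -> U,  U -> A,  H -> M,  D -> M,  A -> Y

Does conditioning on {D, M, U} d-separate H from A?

We examine all 6 paths between H and A:
  1. H → G → U → A — G:chain[open]; U:chain[blocks] ⇒ blocked
  2. H → G → U → Y ← A — G:chain[open]; U:chain[blocks]; Y:collider[blocks] ⇒ blocked
  3. H → M ← D → Y ← U → A — M:collider[open]; D:fork[blocks]; Y:collider[blocks]; U:fork[blocks] ⇒ blocked
  4. H → M ← D → Y ← A — M:collider[open]; D:fork[blocks]; Y:collider[blocks] ⇒ blocked
  5. H → Y ← U → A — Y:collider[blocks]; U:fork[blocks] ⇒ blocked
  6. H → Y ← A — Y:collider[blocks] ⇒ blocked
Since every path is blocked, d-separation holds.

Yes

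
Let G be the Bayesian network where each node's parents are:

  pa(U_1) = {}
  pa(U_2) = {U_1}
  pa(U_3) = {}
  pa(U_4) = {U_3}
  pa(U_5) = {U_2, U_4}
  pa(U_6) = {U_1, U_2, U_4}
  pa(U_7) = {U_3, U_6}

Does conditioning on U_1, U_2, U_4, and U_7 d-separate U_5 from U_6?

We examine all 4 paths between U_5 and U_6:
Path 1: U_5 ← U_4 → U_6
  U_4 is a fork here and U_4 is conditioned on, so the path is blocked at U_4.
Path 2: U_5 ← U_4 ← U_3 → U_7 ← U_6
  U_4 is a chain here and U_4 is conditioned on, so the path is blocked at U_4.
Path 3: U_5 ← U_2 → U_6
  U_2 is a fork here and U_2 is conditioned on, so the path is blocked at U_2.
Path 4: U_5 ← U_2 ← U_1 → U_6
  U_2 is a chain here and U_2 is conditioned on, so the path is blocked at U_2.
Every path is blocked, so U_5 and U_6 are d-separated given {U_1, U_2, U_4, U_7}.

Yes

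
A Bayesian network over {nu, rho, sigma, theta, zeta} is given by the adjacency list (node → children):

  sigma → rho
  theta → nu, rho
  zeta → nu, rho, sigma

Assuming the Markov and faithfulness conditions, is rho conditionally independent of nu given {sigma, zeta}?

There are 3 undirected paths between rho and nu; checking each against the conditioning set {sigma, zeta}:
Path 1: rho ← zeta → nu
  zeta is a fork here and zeta is conditioned on, so the path is blocked at zeta.
Path 2: rho ← sigma ← zeta → nu
  sigma is a chain here and sigma is conditioned on, so the path is blocked at sigma.
Path 3: rho ← theta → nu
  theta is a fork and theta is not conditioned on — no node blocks this path, so it is active.
Because an active path exists, rho and nu are not d-separated.

No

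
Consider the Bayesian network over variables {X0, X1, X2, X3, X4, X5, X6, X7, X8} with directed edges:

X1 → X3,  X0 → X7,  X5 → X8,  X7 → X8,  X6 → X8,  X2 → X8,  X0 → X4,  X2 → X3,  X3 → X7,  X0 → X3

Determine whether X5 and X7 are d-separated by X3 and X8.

3 paths connect X5 and X7; each must be blocked for d-separation to hold:
  1. X5 → X8 ← X2 → X3 ← X0 → X7 — X8:collider[open]; X2:fork[open]; X3:collider[open]; X0:fork[open] ⇒ active
  2. X5 → X8 ← X2 → X3 → X7 — X8:collider[open]; X2:fork[open]; X3:chain[blocks] ⇒ blocked
  3. X5 → X8 ← X7 — X8:collider[open] ⇒ active
Because an active path exists, X5 and X7 are not d-separated.

No — X5 and X7 are not d-separated given {X3, X8}.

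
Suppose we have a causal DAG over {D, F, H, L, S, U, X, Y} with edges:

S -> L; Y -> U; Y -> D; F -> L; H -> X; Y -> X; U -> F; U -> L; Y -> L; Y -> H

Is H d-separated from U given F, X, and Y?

Enumerating the 6 paths from H to U and testing each for blocking by {F, X, Y}:
  1. H ← Y → L ← F ← U — Y:fork[blocks]; L:collider[blocks]; F:chain[blocks] ⇒ blocked
  2. H ← Y → L ← U — Y:fork[blocks]; L:collider[blocks] ⇒ blocked
  3. H ← Y → U — Y:fork[blocks] ⇒ blocked
  4. H → X ← Y → L ← F ← U — X:collider[open]; Y:fork[blocks]; L:collider[blocks]; F:chain[blocks] ⇒ blocked
  5. H → X ← Y → L ← U — X:collider[open]; Y:fork[blocks]; L:collider[blocks] ⇒ blocked
  6. H → X ← Y → U — X:collider[open]; Y:fork[blocks] ⇒ blocked
Every path is blocked, so H and U are d-separated given {F, X, Y}.

Yes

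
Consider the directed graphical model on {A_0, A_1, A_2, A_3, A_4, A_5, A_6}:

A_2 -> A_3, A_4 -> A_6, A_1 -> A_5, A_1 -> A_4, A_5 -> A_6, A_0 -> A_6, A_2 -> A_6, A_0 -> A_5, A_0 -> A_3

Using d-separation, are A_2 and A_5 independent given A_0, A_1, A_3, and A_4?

We examine all 6 paths between A_2 and A_5:
Path 1: A_2 → A_6 ← A_4 ← A_1 → A_5
  A_6 is a collider here and neither A_6 nor any of its descendants is conditioned on, so the collider stays closed — the path is blocked at A_6.
Path 2: A_2 → A_6 ← A_5
  A_6 is a collider here and neither A_6 nor any of its descendants is conditioned on, so the collider stays closed — the path is blocked at A_6.
Path 3: A_2 → A_6 ← A_0 → A_5
  A_6 is a collider here and neither A_6 nor any of its descendants is conditioned on, so the collider stays closed — the path is blocked at A_6.
Path 4: A_2 → A_3 ← A_0 → A_5
  A_0 is a fork here and A_0 is conditioned on, so the path is blocked at A_0.
Path 5: A_2 → A_3 ← A_0 → A_6 ← A_4 ← A_1 → A_5
  A_0 is a fork here and A_0 is conditioned on, so the path is blocked at A_0.
Path 6: A_2 → A_3 ← A_0 → A_6 ← A_5
  A_0 is a fork here and A_0 is conditioned on, so the path is blocked at A_0.
All paths are blocked; A_2 ⊥ A_5 | {A_0, A_1, A_3, A_4} holds.

Yes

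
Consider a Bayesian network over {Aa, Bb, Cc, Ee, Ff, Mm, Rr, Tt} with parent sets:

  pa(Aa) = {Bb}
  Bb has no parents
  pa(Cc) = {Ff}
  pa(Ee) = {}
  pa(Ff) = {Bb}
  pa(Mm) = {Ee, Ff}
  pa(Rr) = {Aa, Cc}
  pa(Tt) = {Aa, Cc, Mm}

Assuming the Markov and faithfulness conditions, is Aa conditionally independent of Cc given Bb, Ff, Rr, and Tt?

No — Aa and Cc are not d-separated given {Bb, Ff, Rr, Tt}.

There are 5 undirected paths between Aa and Cc; checking each against the conditioning set {Bb, Ff, Rr, Tt}:
  1. Aa → Rr ← Cc — Rr:collider[open] ⇒ active
  2. Aa ← Bb → Ff → Mm → Tt ← Cc — Bb:fork[blocks]; Ff:chain[blocks]; Mm:chain[open]; Tt:collider[open] ⇒ blocked
  3. Aa ← Bb → Ff → Cc — Bb:fork[blocks]; Ff:chain[blocks] ⇒ blocked
  4. Aa → Tt ← Mm ← Ff → Cc — Tt:collider[open]; Mm:chain[open]; Ff:fork[blocks] ⇒ blocked
  5. Aa → Tt ← Cc — Tt:collider[open] ⇒ active
At least one path is unblocked, so d-separation fails.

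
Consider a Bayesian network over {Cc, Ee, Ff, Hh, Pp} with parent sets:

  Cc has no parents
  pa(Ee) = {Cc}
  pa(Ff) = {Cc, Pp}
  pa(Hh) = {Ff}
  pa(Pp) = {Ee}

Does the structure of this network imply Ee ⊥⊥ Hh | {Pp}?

We examine all 2 paths between Ee and Hh:
Path 1: Ee ← Cc → Ff → Hh
  Cc is a fork and Cc is not conditioned on; Ff is a chain and Ff is not conditioned on — no node blocks this path, so it is active.
Path 2: Ee → Pp → Ff → Hh
  Pp is a chain here and Pp is conditioned on, so the path is blocked at Pp.
Because an active path exists, Ee and Hh are not d-separated.

No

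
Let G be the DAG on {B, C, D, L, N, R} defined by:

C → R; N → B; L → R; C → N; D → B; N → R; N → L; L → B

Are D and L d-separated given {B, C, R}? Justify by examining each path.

There are 4 undirected paths between D and L; checking each against the conditioning set {B, C, R}:
  1. D → B ← L — B:collider[open] ⇒ active
  2. D → B ← N → R ← L — B:collider[open]; N:fork[open]; R:collider[open] ⇒ active
  3. D → B ← N → L — B:collider[open]; N:fork[open] ⇒ active
  4. D → B ← N ← C → R ← L — B:collider[open]; N:chain[open]; C:fork[blocks]; R:collider[open] ⇒ blocked
At least one path is unblocked, so d-separation fails.

No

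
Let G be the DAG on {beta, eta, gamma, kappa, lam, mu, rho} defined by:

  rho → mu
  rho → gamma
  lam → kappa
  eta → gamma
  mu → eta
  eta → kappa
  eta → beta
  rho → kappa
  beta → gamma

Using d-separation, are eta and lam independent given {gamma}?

We examine all 4 paths between eta and lam:
  1. eta → kappa ← lam — kappa:collider[blocks] ⇒ blocked
  2. eta → gamma ← rho → kappa ← lam — gamma:collider[open]; rho:fork[open]; kappa:collider[blocks] ⇒ blocked
  3. eta ← mu ← rho → kappa ← lam — mu:chain[open]; rho:fork[open]; kappa:collider[blocks] ⇒ blocked
  4. eta → beta → gamma ← rho → kappa ← lam — beta:chain[open]; gamma:collider[open]; rho:fork[open]; kappa:collider[blocks] ⇒ blocked
Every path is blocked, so eta and lam are d-separated given {gamma}.

Yes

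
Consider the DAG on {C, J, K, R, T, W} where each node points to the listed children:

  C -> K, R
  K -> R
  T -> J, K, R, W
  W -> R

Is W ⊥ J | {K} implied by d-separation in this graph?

Enumerating the 4 paths from W to J and testing each for blocking by {K}:
Path 1: W → R ← K ← T → J
  R is a collider here and neither R nor any of its descendants is conditioned on, so the collider stays closed — the path is blocked at R.
Path 2: W → R ← C → K ← T → J
  R is a collider here and neither R nor any of its descendants is conditioned on, so the collider stays closed — the path is blocked at R.
Path 3: W → R ← T → J
  R is a collider here and neither R nor any of its descendants is conditioned on, so the collider stays closed — the path is blocked at R.
Path 4: W ← T → J
  T is a fork and T is not conditioned on — no node blocks this path, so it is active.
Because an active path exists, W and J are not d-separated.

No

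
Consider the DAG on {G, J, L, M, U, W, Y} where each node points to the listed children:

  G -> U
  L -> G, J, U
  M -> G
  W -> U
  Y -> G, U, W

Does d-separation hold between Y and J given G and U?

There are 6 undirected paths between Y and J; checking each against the conditioning set {G, U}:
Path 1: Y → G → U ← L → J
  G is a chain here and G is conditioned on, so the path is blocked at G.
Path 2: Y → G ← L → J
  G is a collider and G is conditioned on, which opens it; L is a fork and L is not conditioned on — no node blocks this path, so it is active.
Path 3: Y → U ← G ← L → J
  G is a chain here and G is conditioned on, so the path is blocked at G.
Path 4: Y → U ← L → J
  U is a collider and U is conditioned on, which opens it; L is a fork and L is not conditioned on — no node blocks this path, so it is active.
Path 5: Y → W → U ← G ← L → J
  G is a chain here and G is conditioned on, so the path is blocked at G.
Path 6: Y → W → U ← L → J
  W is a chain and W is not conditioned on; U is a collider and U is conditioned on, which opens it; L is a fork and L is not conditioned on — no node blocks this path, so it is active.
Because an active path exists, Y and J are not d-separated.

No — Y and J are not d-separated given {G, U}.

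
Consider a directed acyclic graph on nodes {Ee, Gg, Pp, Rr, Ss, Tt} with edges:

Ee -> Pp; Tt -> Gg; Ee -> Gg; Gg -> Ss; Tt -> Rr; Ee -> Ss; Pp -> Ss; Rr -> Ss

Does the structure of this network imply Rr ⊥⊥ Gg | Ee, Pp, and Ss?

There are 4 undirected paths between Rr and Gg; checking each against the conditioning set {Ee, Pp, Ss}:
  1. Rr ← Tt → Gg — Tt:fork[open] ⇒ active
  2. Rr → Ss ← Gg — Ss:collider[open] ⇒ active
  3. Rr → Ss ← Ee → Gg — Ss:collider[open]; Ee:fork[blocks] ⇒ blocked
  4. Rr → Ss ← Pp ← Ee → Gg — Ss:collider[open]; Pp:chain[blocks]; Ee:fork[blocks] ⇒ blocked
At least one path is unblocked, so d-separation fails.

No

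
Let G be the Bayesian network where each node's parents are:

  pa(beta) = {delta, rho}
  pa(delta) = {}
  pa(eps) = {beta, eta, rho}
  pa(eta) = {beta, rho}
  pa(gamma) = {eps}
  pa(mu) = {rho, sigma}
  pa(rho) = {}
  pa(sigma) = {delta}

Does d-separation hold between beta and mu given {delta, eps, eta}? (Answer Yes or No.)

There are 6 undirected paths between beta and mu; checking each against the conditioning set {delta, eps, eta}:
Path 1: beta ← delta → sigma → mu
  delta is a fork here and delta is conditioned on, so the path is blocked at delta.
Path 2: beta ← rho → mu
  rho is a fork and rho is not conditioned on — no node blocks this path, so it is active.
Path 3: beta → eta ← rho → mu
  eta is a collider and eta is conditioned on, which opens it; rho is a fork and rho is not conditioned on — no node blocks this path, so it is active.
Path 4: beta → eta → eps ← rho → mu
  eta is a chain here and eta is conditioned on, so the path is blocked at eta.
Path 5: beta → eps ← rho → mu
  eps is a collider and eps is conditioned on, which opens it; rho is a fork and rho is not conditioned on — no node blocks this path, so it is active.
Path 6: beta → eps ← eta ← rho → mu
  eta is a chain here and eta is conditioned on, so the path is blocked at eta.
At least one path is unblocked, so d-separation fails.

No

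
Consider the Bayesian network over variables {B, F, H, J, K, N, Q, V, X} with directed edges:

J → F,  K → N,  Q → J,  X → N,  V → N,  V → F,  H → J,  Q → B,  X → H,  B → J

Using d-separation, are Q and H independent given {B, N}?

Yes

We examine all 4 paths between Q and H:
Path 1: Q → J → F ← V → N ← X → H
  F is a collider here and neither F nor any of its descendants is conditioned on, so the collider stays closed — the path is blocked at F.
Path 2: Q → J ← H
  J is a collider here and neither J nor any of its descendants is conditioned on, so the collider stays closed — the path is blocked at J.
Path 3: Q → B → J → F ← V → N ← X → H
  B is a chain here and B is conditioned on, so the path is blocked at B.
Path 4: Q → B → J ← H
  B is a chain here and B is conditioned on, so the path is blocked at B.
Since every path is blocked, d-separation holds.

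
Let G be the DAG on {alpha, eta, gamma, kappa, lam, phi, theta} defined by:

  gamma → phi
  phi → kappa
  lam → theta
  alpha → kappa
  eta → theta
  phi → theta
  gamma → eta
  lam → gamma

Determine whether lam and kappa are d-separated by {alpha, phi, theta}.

Enumerating the 4 paths from lam to kappa and testing each for blocking by {alpha, phi, theta}:
Path 1: lam → gamma → phi → kappa
  phi is a chain here and phi is conditioned on, so the path is blocked at phi.
Path 2: lam → gamma → eta → theta ← phi → kappa
  phi is a fork here and phi is conditioned on, so the path is blocked at phi.
Path 3: lam → theta ← phi → kappa
  phi is a fork here and phi is conditioned on, so the path is blocked at phi.
Path 4: lam → theta ← eta ← gamma → phi → kappa
  phi is a chain here and phi is conditioned on, so the path is blocked at phi.
All paths are blocked; lam ⊥ kappa | {alpha, phi, theta} holds.

Yes — lam and kappa are d-separated given {alpha, phi, theta}.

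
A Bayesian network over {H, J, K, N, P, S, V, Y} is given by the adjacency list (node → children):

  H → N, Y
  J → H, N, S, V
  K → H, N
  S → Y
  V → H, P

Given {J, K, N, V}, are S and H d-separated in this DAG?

Yes

Enumerating the 5 paths from S to H and testing each for blocking by {J, K, N, V}:
Path 1: S ← J → H
  J is a fork here and J is conditioned on, so the path is blocked at J.
Path 2: S ← J → N ← H
  J is a fork here and J is conditioned on, so the path is blocked at J.
Path 3: S ← J → N ← K → H
  J is a fork here and J is conditioned on, so the path is blocked at J.
Path 4: S ← J → V → H
  J is a fork here and J is conditioned on, so the path is blocked at J.
Path 5: S → Y ← H
  Y is a collider here and neither Y nor any of its descendants is conditioned on, so the collider stays closed — the path is blocked at Y.
Since every path is blocked, d-separation holds.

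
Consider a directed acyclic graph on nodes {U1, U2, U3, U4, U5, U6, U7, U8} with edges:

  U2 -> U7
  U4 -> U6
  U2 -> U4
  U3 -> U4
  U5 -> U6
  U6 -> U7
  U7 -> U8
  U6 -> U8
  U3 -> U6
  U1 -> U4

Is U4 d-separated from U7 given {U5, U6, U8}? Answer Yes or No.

No

5 paths connect U4 and U7; each must be blocked for d-separation to hold:
Path 1: U4 → U6 → U7
  U6 is a chain here and U6 is conditioned on, so the path is blocked at U6.
Path 2: U4 → U6 → U8 ← U7
  U6 is a chain here and U6 is conditioned on, so the path is blocked at U6.
Path 3: U4 ← U2 → U7
  U2 is a fork and U2 is not conditioned on — no node blocks this path, so it is active.
Path 4: U4 ← U3 → U6 → U7
  U6 is a chain here and U6 is conditioned on, so the path is blocked at U6.
Path 5: U4 ← U3 → U6 → U8 ← U7
  U6 is a chain here and U6 is conditioned on, so the path is blocked at U6.
Because an active path exists, U4 and U7 are not d-separated.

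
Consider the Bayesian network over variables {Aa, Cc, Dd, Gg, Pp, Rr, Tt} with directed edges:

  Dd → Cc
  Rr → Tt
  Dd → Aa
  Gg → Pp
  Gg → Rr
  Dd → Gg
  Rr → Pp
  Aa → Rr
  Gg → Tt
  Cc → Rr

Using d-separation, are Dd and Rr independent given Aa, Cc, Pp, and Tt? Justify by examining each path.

No — Dd and Rr are not d-separated given {Aa, Cc, Pp, Tt}.

5 paths connect Dd and Rr; each must be blocked for d-separation to hold:
  1. Dd → Cc → Rr — Cc:chain[blocks] ⇒ blocked
  2. Dd → Gg → Rr — Gg:chain[open] ⇒ active
  3. Dd → Gg → Tt ← Rr — Gg:chain[open]; Tt:collider[open] ⇒ active
  4. Dd → Gg → Pp ← Rr — Gg:chain[open]; Pp:collider[open] ⇒ active
  5. Dd → Aa → Rr — Aa:chain[blocks] ⇒ blocked
Since the path Dd → Gg → Rr is active, Dd and Rr are not d-separated given {Aa, Cc, Pp, Tt}.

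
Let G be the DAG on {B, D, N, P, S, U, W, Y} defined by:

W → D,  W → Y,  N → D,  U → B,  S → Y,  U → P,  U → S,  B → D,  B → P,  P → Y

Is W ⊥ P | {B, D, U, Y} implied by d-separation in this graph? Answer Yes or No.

Enumerating the 6 paths from W to P and testing each for blocking by {B, D, U, Y}:
  1. W → D ← B ← U → S → Y ← P — D:collider[open]; B:chain[blocks]; U:fork[blocks]; S:chain[open]; Y:collider[open] ⇒ blocked
  2. W → D ← B ← U → P — D:collider[open]; B:chain[blocks]; U:fork[blocks] ⇒ blocked
  3. W → D ← B → P — D:collider[open]; B:fork[blocks] ⇒ blocked
  4. W → Y ← S ← U → B → P — Y:collider[open]; S:chain[open]; U:fork[blocks]; B:chain[blocks] ⇒ blocked
  5. W → Y ← S ← U → P — Y:collider[open]; S:chain[open]; U:fork[blocks] ⇒ blocked
  6. W → Y ← P — Y:collider[open] ⇒ active
Because an active path exists, W and P are not d-separated.

No — W and P are not d-separated given {B, D, U, Y}.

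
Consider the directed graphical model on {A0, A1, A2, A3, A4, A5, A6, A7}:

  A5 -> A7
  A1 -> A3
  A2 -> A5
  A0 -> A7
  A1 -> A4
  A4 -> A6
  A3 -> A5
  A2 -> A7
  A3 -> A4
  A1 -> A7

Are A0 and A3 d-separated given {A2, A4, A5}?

4 paths connect A0 and A3; each must be blocked for d-separation to hold:
Path 1: A0 → A7 ← A2 → A5 ← A3
  A7 is a collider here and neither A7 nor any of its descendants is conditioned on, so the collider stays closed — the path is blocked at A7.
Path 2: A0 → A7 ← A1 → A4 ← A3
  A7 is a collider here and neither A7 nor any of its descendants is conditioned on, so the collider stays closed — the path is blocked at A7.
Path 3: A0 → A7 ← A1 → A3
  A7 is a collider here and neither A7 nor any of its descendants is conditioned on, so the collider stays closed — the path is blocked at A7.
Path 4: A0 → A7 ← A5 ← A3
  A7 is a collider here and neither A7 nor any of its descendants is conditioned on, so the collider stays closed — the path is blocked at A7.
All paths are blocked; A0 ⊥ A3 | {A2, A4, A5} holds.

Yes — A0 and A3 are d-separated given {A2, A4, A5}.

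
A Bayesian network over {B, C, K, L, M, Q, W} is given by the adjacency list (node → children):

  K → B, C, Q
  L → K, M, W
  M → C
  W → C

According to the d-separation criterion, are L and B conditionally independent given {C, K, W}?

Yes — L and B are d-separated given {C, K, W}.

There are 3 undirected paths between L and B; checking each against the conditioning set {C, K, W}:
  1. L → K → B — K:chain[blocks] ⇒ blocked
  2. L → M → C ← K → B — M:chain[open]; C:collider[open]; K:fork[blocks] ⇒ blocked
  3. L → W → C ← K → B — W:chain[blocks]; C:collider[open]; K:fork[blocks] ⇒ blocked
Since every path is blocked, d-separation holds.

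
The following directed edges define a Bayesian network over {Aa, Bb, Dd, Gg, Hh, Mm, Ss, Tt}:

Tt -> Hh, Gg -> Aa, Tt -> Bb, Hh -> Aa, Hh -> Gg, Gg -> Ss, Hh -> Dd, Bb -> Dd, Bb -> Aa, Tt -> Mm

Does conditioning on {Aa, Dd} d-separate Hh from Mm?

There are 4 undirected paths between Hh and Mm; checking each against the conditioning set {Aa, Dd}:
  1. Hh → Gg → Aa ← Bb ← Tt → Mm — Gg:chain[open]; Aa:collider[open]; Bb:chain[open]; Tt:fork[open] ⇒ active
  2. Hh → Aa ← Bb ← Tt → Mm — Aa:collider[open]; Bb:chain[open]; Tt:fork[open] ⇒ active
  3. Hh → Dd ← Bb ← Tt → Mm — Dd:collider[open]; Bb:chain[open]; Tt:fork[open] ⇒ active
  4. Hh ← Tt → Mm — Tt:fork[open] ⇒ active
Since the path Hh → Gg → Aa ← Bb ← Tt → Mm is active, Hh and Mm are not d-separated given {Aa, Dd}.

No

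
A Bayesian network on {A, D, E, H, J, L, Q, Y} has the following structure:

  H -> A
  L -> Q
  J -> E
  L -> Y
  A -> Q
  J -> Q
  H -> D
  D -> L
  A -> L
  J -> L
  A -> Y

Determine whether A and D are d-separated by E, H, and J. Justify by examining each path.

Yes

5 paths connect A and D; each must be blocked for d-separation to hold:
Path 1: A → Q ← J → L ← D
  Q is a collider here and neither Q nor any of its descendants is conditioned on, so the collider stays closed — the path is blocked at Q.
Path 2: A → Q ← L ← D
  Q is a collider here and neither Q nor any of its descendants is conditioned on, so the collider stays closed — the path is blocked at Q.
Path 3: A → Y ← L ← D
  Y is a collider here and neither Y nor any of its descendants is conditioned on, so the collider stays closed — the path is blocked at Y.
Path 4: A ← H → D
  H is a fork here and H is conditioned on, so the path is blocked at H.
Path 5: A → L ← D
  L is a collider here and neither L nor any of its descendants is conditioned on, so the collider stays closed — the path is blocked at L.
Since every path is blocked, d-separation holds.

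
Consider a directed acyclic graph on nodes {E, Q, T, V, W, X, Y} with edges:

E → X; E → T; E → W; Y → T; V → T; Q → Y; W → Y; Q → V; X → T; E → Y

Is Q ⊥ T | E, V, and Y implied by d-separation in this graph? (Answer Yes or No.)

Yes

There are 6 undirected paths between Q and T; checking each against the conditioning set {E, V, Y}:
  1. Q → V → T — V:chain[blocks] ⇒ blocked
  2. Q → Y ← W ← E → X → T — Y:collider[open]; W:chain[open]; E:fork[blocks]; X:chain[open] ⇒ blocked
  3. Q → Y ← W ← E → T — Y:collider[open]; W:chain[open]; E:fork[blocks] ⇒ blocked
  4. Q → Y ← E → X → T — Y:collider[open]; E:fork[blocks]; X:chain[open] ⇒ blocked
  5. Q → Y ← E → T — Y:collider[open]; E:fork[blocks] ⇒ blocked
  6. Q → Y → T — Y:chain[blocks] ⇒ blocked
Since every path is blocked, d-separation holds.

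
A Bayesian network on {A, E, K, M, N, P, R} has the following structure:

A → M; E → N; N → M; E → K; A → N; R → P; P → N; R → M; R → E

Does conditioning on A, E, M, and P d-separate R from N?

4 paths connect R and N; each must be blocked for d-separation to hold:
  1. R → P → N — P:chain[blocks] ⇒ blocked
  2. R → M ← A → N — M:collider[open]; A:fork[blocks] ⇒ blocked
  3. R → M ← N — M:collider[open] ⇒ active
  4. R → E → N — E:chain[blocks] ⇒ blocked
At least one path is unblocked, so d-separation fails.

No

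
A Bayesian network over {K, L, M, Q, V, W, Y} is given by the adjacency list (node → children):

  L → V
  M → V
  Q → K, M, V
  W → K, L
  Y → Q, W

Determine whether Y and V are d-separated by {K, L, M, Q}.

Yes

6 paths connect Y and V; each must be blocked for d-separation to hold:
Path 1: Y → Q → M → V
  Q is a chain here and Q is conditioned on, so the path is blocked at Q.
Path 2: Y → Q → V
  Q is a chain here and Q is conditioned on, so the path is blocked at Q.
Path 3: Y → Q → K ← W → L → V
  Q is a chain here and Q is conditioned on, so the path is blocked at Q.
Path 4: Y → W → L → V
  L is a chain here and L is conditioned on, so the path is blocked at L.
Path 5: Y → W → K ← Q → M → V
  Q is a fork here and Q is conditioned on, so the path is blocked at Q.
Path 6: Y → W → K ← Q → V
  Q is a fork here and Q is conditioned on, so the path is blocked at Q.
Since every path is blocked, d-separation holds.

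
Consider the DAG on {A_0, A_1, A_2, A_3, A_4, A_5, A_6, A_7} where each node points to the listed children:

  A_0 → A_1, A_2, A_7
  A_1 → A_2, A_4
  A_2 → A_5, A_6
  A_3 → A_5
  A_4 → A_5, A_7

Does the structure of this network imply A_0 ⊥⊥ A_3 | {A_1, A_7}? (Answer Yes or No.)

Yes

There are 6 undirected paths between A_0 and A_3; checking each against the conditioning set {A_1, A_7}:
  1. A_0 → A_7 ← A_4 → A_5 ← A_3 — A_7:collider[open]; A_4:fork[open]; A_5:collider[blocks] ⇒ blocked
  2. A_0 → A_7 ← A_4 ← A_1 → A_2 → A_5 ← A_3 — A_7:collider[open]; A_4:chain[open]; A_1:fork[blocks]; A_2:chain[open]; A_5:collider[blocks] ⇒ blocked
  3. A_0 → A_1 → A_4 → A_5 ← A_3 — A_1:chain[blocks]; A_4:chain[open]; A_5:collider[blocks] ⇒ blocked
  4. A_0 → A_1 → A_2 → A_5 ← A_3 — A_1:chain[blocks]; A_2:chain[open]; A_5:collider[blocks] ⇒ blocked
  5. A_0 → A_2 → A_5 ← A_3 — A_2:chain[open]; A_5:collider[blocks] ⇒ blocked
  6. A_0 → A_2 ← A_1 → A_4 → A_5 ← A_3 — A_2:collider[blocks]; A_1:fork[blocks]; A_4:chain[open]; A_5:collider[blocks] ⇒ blocked
All paths are blocked; A_0 ⊥ A_3 | {A_1, A_7} holds.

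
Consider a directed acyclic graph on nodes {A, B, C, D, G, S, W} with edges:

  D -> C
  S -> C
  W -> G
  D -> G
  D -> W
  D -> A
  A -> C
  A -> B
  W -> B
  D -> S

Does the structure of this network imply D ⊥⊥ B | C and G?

Enumerating the 5 paths from D to B and testing each for blocking by {C, G}:
  1. D → A → B — A:chain[open] ⇒ active
  2. D → W → B — W:chain[open] ⇒ active
  3. D → C ← A → B — C:collider[open]; A:fork[open] ⇒ active
  4. D → G ← W → B — G:collider[open]; W:fork[open] ⇒ active
  5. D → S → C ← A → B — S:chain[open]; C:collider[open]; A:fork[open] ⇒ active
Because an active path exists, D and B are not d-separated.

No — D and B are not d-separated given {C, G}.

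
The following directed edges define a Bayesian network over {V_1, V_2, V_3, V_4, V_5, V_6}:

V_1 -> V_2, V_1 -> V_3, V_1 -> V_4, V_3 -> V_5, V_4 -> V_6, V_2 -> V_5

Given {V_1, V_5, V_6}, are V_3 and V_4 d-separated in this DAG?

Enumerating the 2 paths from V_3 to V_4 and testing each for blocking by {V_1, V_5, V_6}:
  1. V_3 ← V_1 → V_4 — V_1:fork[blocks] ⇒ blocked
  2. V_3 → V_5 ← V_2 ← V_1 → V_4 — V_5:collider[open]; V_2:chain[open]; V_1:fork[blocks] ⇒ blocked
Every path is blocked, so V_3 and V_4 are d-separated given {V_1, V_5, V_6}.

Yes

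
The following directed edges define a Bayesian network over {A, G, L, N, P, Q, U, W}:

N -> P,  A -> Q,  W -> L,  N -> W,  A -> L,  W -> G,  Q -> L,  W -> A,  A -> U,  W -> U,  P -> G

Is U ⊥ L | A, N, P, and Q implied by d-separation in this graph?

We examine all 6 paths between U and L:
Path 1: U ← W → L
  W is a fork and W is not conditioned on — no node blocks this path, so it is active.
Path 2: U ← W → A → L
  A is a chain here and A is conditioned on, so the path is blocked at A.
Path 3: U ← W → A → Q → L
  A is a chain here and A is conditioned on, so the path is blocked at A.
Path 4: U ← A ← W → L
  A is a chain here and A is conditioned on, so the path is blocked at A.
Path 5: U ← A → L
  A is a fork here and A is conditioned on, so the path is blocked at A.
Path 6: U ← A → Q → L
  A is a fork here and A is conditioned on, so the path is blocked at A.
Since the path U ← W → L is active, U and L are not d-separated given {A, N, P, Q}.

No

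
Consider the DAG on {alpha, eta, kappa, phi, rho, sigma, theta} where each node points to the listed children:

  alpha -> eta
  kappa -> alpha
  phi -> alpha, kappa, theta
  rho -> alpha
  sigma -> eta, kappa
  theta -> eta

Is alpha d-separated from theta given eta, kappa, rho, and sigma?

We examine all 6 paths between alpha and theta:
  1. alpha ← kappa ← sigma → eta ← theta — kappa:chain[blocks]; sigma:fork[blocks]; eta:collider[open] ⇒ blocked
  2. alpha ← kappa ← phi → theta — kappa:chain[blocks]; phi:fork[open] ⇒ blocked
  3. alpha → eta ← sigma → kappa ← phi → theta — eta:collider[open]; sigma:fork[blocks]; kappa:collider[open]; phi:fork[open] ⇒ blocked
  4. alpha → eta ← theta — eta:collider[open] ⇒ active
  5. alpha ← phi → kappa ← sigma → eta ← theta — phi:fork[open]; kappa:collider[open]; sigma:fork[blocks]; eta:collider[open] ⇒ blocked
  6. alpha ← phi → theta — phi:fork[open] ⇒ active
At least one path is unblocked, so d-separation fails.

No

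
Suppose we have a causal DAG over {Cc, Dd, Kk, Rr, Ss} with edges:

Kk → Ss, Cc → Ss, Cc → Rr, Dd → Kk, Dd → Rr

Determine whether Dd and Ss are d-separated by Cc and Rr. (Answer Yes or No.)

We examine all 2 paths between Dd and Ss:
Path 1: Dd → Rr ← Cc → Ss
  Cc is a fork here and Cc is conditioned on, so the path is blocked at Cc.
Path 2: Dd → Kk → Ss
  Kk is a chain and Kk is not conditioned on — no node blocks this path, so it is active.
Because an active path exists, Dd and Ss are not d-separated.

No — Dd and Ss are not d-separated given {Cc, Rr}.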